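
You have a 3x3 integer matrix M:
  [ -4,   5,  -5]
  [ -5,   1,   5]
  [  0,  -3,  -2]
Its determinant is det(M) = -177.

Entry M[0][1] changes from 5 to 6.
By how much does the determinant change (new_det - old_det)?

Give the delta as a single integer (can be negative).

Cofactor C_01 = -10
Entry delta = 6 - 5 = 1
Det delta = entry_delta * cofactor = 1 * -10 = -10

Answer: -10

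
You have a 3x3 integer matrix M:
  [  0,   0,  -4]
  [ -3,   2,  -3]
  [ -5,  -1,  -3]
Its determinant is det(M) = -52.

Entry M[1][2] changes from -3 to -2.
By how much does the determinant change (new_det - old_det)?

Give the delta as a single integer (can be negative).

Cofactor C_12 = 0
Entry delta = -2 - -3 = 1
Det delta = entry_delta * cofactor = 1 * 0 = 0

Answer: 0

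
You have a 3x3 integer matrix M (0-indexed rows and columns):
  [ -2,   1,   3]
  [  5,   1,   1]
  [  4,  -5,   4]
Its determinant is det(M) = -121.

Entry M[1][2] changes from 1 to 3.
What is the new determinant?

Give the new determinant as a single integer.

Answer: -133

Derivation:
det is linear in row 1: changing M[1][2] by delta changes det by delta * cofactor(1,2).
Cofactor C_12 = (-1)^(1+2) * minor(1,2) = -6
Entry delta = 3 - 1 = 2
Det delta = 2 * -6 = -12
New det = -121 + -12 = -133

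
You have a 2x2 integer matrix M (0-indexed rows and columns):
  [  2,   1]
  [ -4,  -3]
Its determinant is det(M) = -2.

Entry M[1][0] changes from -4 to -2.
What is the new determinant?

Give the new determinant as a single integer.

Answer: -4

Derivation:
det is linear in row 1: changing M[1][0] by delta changes det by delta * cofactor(1,0).
Cofactor C_10 = (-1)^(1+0) * minor(1,0) = -1
Entry delta = -2 - -4 = 2
Det delta = 2 * -1 = -2
New det = -2 + -2 = -4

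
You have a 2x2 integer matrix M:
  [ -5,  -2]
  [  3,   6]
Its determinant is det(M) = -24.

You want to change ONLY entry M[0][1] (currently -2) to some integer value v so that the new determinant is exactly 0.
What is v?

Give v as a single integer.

Answer: -10

Derivation:
det is linear in entry M[0][1]: det = old_det + (v - -2) * C_01
Cofactor C_01 = -3
Want det = 0: -24 + (v - -2) * -3 = 0
  (v - -2) = 24 / -3 = -8
  v = -2 + (-8) = -10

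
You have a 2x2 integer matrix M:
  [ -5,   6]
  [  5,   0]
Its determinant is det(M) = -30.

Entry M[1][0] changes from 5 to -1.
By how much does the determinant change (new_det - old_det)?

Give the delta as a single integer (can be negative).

Cofactor C_10 = -6
Entry delta = -1 - 5 = -6
Det delta = entry_delta * cofactor = -6 * -6 = 36

Answer: 36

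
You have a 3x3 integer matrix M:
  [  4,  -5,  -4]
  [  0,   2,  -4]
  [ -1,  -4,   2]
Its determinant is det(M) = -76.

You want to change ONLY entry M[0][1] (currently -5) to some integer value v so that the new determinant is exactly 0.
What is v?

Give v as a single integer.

det is linear in entry M[0][1]: det = old_det + (v - -5) * C_01
Cofactor C_01 = 4
Want det = 0: -76 + (v - -5) * 4 = 0
  (v - -5) = 76 / 4 = 19
  v = -5 + (19) = 14

Answer: 14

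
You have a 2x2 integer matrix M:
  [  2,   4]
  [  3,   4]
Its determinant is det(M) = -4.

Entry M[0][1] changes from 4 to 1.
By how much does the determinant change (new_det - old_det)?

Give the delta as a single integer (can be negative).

Answer: 9

Derivation:
Cofactor C_01 = -3
Entry delta = 1 - 4 = -3
Det delta = entry_delta * cofactor = -3 * -3 = 9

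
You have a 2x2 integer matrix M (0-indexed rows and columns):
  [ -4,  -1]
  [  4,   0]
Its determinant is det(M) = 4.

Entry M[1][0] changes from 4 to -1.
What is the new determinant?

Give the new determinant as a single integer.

Answer: -1

Derivation:
det is linear in row 1: changing M[1][0] by delta changes det by delta * cofactor(1,0).
Cofactor C_10 = (-1)^(1+0) * minor(1,0) = 1
Entry delta = -1 - 4 = -5
Det delta = -5 * 1 = -5
New det = 4 + -5 = -1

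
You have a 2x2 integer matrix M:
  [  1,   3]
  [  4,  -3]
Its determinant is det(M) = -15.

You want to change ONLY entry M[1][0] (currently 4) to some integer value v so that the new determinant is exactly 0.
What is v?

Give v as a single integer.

det is linear in entry M[1][0]: det = old_det + (v - 4) * C_10
Cofactor C_10 = -3
Want det = 0: -15 + (v - 4) * -3 = 0
  (v - 4) = 15 / -3 = -5
  v = 4 + (-5) = -1

Answer: -1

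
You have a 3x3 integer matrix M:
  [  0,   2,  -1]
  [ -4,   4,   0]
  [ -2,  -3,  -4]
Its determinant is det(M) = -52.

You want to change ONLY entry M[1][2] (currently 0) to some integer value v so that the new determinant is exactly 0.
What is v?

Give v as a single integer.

det is linear in entry M[1][2]: det = old_det + (v - 0) * C_12
Cofactor C_12 = -4
Want det = 0: -52 + (v - 0) * -4 = 0
  (v - 0) = 52 / -4 = -13
  v = 0 + (-13) = -13

Answer: -13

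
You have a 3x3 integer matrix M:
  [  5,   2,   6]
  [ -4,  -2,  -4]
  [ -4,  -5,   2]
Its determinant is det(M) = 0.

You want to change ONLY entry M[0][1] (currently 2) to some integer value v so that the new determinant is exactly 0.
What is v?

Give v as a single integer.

det is linear in entry M[0][1]: det = old_det + (v - 2) * C_01
Cofactor C_01 = 24
Want det = 0: 0 + (v - 2) * 24 = 0
  (v - 2) = 0 / 24 = 0
  v = 2 + (0) = 2

Answer: 2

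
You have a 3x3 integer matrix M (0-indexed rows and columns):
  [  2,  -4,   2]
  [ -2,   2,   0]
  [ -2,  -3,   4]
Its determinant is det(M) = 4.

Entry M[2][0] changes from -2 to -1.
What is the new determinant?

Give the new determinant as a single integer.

Answer: 0

Derivation:
det is linear in row 2: changing M[2][0] by delta changes det by delta * cofactor(2,0).
Cofactor C_20 = (-1)^(2+0) * minor(2,0) = -4
Entry delta = -1 - -2 = 1
Det delta = 1 * -4 = -4
New det = 4 + -4 = 0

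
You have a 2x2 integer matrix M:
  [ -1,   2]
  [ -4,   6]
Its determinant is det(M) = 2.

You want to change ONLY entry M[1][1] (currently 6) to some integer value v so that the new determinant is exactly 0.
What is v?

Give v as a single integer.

Answer: 8

Derivation:
det is linear in entry M[1][1]: det = old_det + (v - 6) * C_11
Cofactor C_11 = -1
Want det = 0: 2 + (v - 6) * -1 = 0
  (v - 6) = -2 / -1 = 2
  v = 6 + (2) = 8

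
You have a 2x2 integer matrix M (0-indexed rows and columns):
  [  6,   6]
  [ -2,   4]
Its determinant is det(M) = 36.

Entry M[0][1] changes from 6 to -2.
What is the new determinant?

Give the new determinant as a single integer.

Answer: 20

Derivation:
det is linear in row 0: changing M[0][1] by delta changes det by delta * cofactor(0,1).
Cofactor C_01 = (-1)^(0+1) * minor(0,1) = 2
Entry delta = -2 - 6 = -8
Det delta = -8 * 2 = -16
New det = 36 + -16 = 20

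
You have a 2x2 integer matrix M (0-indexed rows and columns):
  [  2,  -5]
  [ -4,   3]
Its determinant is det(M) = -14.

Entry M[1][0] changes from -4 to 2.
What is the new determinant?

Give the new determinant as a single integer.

det is linear in row 1: changing M[1][0] by delta changes det by delta * cofactor(1,0).
Cofactor C_10 = (-1)^(1+0) * minor(1,0) = 5
Entry delta = 2 - -4 = 6
Det delta = 6 * 5 = 30
New det = -14 + 30 = 16

Answer: 16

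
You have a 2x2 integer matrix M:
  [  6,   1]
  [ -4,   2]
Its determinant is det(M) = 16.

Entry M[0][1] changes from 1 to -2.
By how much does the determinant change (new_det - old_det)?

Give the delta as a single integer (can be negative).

Answer: -12

Derivation:
Cofactor C_01 = 4
Entry delta = -2 - 1 = -3
Det delta = entry_delta * cofactor = -3 * 4 = -12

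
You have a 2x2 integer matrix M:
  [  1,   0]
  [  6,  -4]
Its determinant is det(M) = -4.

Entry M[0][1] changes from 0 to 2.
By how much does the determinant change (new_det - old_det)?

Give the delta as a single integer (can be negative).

Answer: -12

Derivation:
Cofactor C_01 = -6
Entry delta = 2 - 0 = 2
Det delta = entry_delta * cofactor = 2 * -6 = -12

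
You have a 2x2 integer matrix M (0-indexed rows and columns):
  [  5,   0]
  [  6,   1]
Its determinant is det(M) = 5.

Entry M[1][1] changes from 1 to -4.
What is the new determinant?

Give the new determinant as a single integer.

det is linear in row 1: changing M[1][1] by delta changes det by delta * cofactor(1,1).
Cofactor C_11 = (-1)^(1+1) * minor(1,1) = 5
Entry delta = -4 - 1 = -5
Det delta = -5 * 5 = -25
New det = 5 + -25 = -20

Answer: -20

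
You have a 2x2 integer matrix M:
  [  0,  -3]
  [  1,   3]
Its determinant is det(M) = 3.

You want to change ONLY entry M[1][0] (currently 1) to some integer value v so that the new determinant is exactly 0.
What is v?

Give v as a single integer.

det is linear in entry M[1][0]: det = old_det + (v - 1) * C_10
Cofactor C_10 = 3
Want det = 0: 3 + (v - 1) * 3 = 0
  (v - 1) = -3 / 3 = -1
  v = 1 + (-1) = 0

Answer: 0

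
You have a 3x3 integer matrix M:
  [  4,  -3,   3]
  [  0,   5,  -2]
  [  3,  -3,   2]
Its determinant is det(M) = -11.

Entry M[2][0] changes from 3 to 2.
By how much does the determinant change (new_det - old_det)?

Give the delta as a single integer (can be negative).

Cofactor C_20 = -9
Entry delta = 2 - 3 = -1
Det delta = entry_delta * cofactor = -1 * -9 = 9

Answer: 9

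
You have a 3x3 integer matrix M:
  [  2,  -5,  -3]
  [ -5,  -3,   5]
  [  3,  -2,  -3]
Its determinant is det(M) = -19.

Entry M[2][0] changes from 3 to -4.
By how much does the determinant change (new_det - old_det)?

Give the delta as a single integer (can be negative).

Answer: 238

Derivation:
Cofactor C_20 = -34
Entry delta = -4 - 3 = -7
Det delta = entry_delta * cofactor = -7 * -34 = 238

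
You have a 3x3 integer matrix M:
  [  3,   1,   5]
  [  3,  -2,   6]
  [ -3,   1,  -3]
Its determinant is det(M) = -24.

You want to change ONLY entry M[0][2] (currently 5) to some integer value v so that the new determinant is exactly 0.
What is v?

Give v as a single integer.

Answer: -3

Derivation:
det is linear in entry M[0][2]: det = old_det + (v - 5) * C_02
Cofactor C_02 = -3
Want det = 0: -24 + (v - 5) * -3 = 0
  (v - 5) = 24 / -3 = -8
  v = 5 + (-8) = -3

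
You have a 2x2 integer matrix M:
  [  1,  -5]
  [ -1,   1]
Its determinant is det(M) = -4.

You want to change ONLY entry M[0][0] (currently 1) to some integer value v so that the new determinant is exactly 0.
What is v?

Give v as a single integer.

det is linear in entry M[0][0]: det = old_det + (v - 1) * C_00
Cofactor C_00 = 1
Want det = 0: -4 + (v - 1) * 1 = 0
  (v - 1) = 4 / 1 = 4
  v = 1 + (4) = 5

Answer: 5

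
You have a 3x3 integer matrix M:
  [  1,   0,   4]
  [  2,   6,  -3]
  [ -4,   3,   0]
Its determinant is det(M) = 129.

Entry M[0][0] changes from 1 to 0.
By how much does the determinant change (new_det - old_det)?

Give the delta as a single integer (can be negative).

Answer: -9

Derivation:
Cofactor C_00 = 9
Entry delta = 0 - 1 = -1
Det delta = entry_delta * cofactor = -1 * 9 = -9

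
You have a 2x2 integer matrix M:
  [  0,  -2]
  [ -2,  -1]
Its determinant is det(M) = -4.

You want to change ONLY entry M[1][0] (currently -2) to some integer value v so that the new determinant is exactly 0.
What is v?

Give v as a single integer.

det is linear in entry M[1][0]: det = old_det + (v - -2) * C_10
Cofactor C_10 = 2
Want det = 0: -4 + (v - -2) * 2 = 0
  (v - -2) = 4 / 2 = 2
  v = -2 + (2) = 0

Answer: 0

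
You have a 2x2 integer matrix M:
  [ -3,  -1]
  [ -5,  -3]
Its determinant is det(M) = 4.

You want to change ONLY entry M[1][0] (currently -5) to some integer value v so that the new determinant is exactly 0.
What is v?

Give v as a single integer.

det is linear in entry M[1][0]: det = old_det + (v - -5) * C_10
Cofactor C_10 = 1
Want det = 0: 4 + (v - -5) * 1 = 0
  (v - -5) = -4 / 1 = -4
  v = -5 + (-4) = -9

Answer: -9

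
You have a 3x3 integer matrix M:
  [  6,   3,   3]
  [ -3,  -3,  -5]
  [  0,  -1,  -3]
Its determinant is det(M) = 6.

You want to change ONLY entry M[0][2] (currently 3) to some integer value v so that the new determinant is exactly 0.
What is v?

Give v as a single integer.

Answer: 1

Derivation:
det is linear in entry M[0][2]: det = old_det + (v - 3) * C_02
Cofactor C_02 = 3
Want det = 0: 6 + (v - 3) * 3 = 0
  (v - 3) = -6 / 3 = -2
  v = 3 + (-2) = 1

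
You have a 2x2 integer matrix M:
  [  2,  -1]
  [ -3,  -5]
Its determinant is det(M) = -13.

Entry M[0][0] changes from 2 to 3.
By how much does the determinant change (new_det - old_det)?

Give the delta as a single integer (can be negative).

Cofactor C_00 = -5
Entry delta = 3 - 2 = 1
Det delta = entry_delta * cofactor = 1 * -5 = -5

Answer: -5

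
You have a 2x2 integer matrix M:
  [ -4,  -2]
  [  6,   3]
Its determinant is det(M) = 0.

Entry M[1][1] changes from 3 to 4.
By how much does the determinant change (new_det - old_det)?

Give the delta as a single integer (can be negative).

Cofactor C_11 = -4
Entry delta = 4 - 3 = 1
Det delta = entry_delta * cofactor = 1 * -4 = -4

Answer: -4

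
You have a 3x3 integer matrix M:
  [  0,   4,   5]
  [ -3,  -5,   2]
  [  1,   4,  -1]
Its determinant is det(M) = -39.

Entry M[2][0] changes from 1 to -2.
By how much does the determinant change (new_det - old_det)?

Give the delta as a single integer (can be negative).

Answer: -99

Derivation:
Cofactor C_20 = 33
Entry delta = -2 - 1 = -3
Det delta = entry_delta * cofactor = -3 * 33 = -99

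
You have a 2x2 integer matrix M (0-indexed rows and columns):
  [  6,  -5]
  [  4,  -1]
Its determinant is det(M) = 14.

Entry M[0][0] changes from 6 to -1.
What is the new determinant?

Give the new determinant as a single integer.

det is linear in row 0: changing M[0][0] by delta changes det by delta * cofactor(0,0).
Cofactor C_00 = (-1)^(0+0) * minor(0,0) = -1
Entry delta = -1 - 6 = -7
Det delta = -7 * -1 = 7
New det = 14 + 7 = 21

Answer: 21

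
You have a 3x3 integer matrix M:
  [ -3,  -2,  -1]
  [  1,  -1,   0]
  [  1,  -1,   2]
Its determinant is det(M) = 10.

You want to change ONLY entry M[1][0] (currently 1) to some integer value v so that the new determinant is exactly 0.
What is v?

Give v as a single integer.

Answer: -1

Derivation:
det is linear in entry M[1][0]: det = old_det + (v - 1) * C_10
Cofactor C_10 = 5
Want det = 0: 10 + (v - 1) * 5 = 0
  (v - 1) = -10 / 5 = -2
  v = 1 + (-2) = -1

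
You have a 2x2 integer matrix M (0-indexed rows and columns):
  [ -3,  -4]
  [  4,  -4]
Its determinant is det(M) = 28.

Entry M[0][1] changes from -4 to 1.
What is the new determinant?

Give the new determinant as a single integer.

det is linear in row 0: changing M[0][1] by delta changes det by delta * cofactor(0,1).
Cofactor C_01 = (-1)^(0+1) * minor(0,1) = -4
Entry delta = 1 - -4 = 5
Det delta = 5 * -4 = -20
New det = 28 + -20 = 8

Answer: 8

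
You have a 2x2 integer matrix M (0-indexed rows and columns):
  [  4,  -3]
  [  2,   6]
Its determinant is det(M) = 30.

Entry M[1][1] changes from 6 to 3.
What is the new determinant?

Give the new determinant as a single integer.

det is linear in row 1: changing M[1][1] by delta changes det by delta * cofactor(1,1).
Cofactor C_11 = (-1)^(1+1) * minor(1,1) = 4
Entry delta = 3 - 6 = -3
Det delta = -3 * 4 = -12
New det = 30 + -12 = 18

Answer: 18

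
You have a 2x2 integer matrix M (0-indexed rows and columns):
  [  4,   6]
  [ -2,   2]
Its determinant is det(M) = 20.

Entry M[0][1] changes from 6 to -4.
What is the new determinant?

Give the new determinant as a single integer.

Answer: 0

Derivation:
det is linear in row 0: changing M[0][1] by delta changes det by delta * cofactor(0,1).
Cofactor C_01 = (-1)^(0+1) * minor(0,1) = 2
Entry delta = -4 - 6 = -10
Det delta = -10 * 2 = -20
New det = 20 + -20 = 0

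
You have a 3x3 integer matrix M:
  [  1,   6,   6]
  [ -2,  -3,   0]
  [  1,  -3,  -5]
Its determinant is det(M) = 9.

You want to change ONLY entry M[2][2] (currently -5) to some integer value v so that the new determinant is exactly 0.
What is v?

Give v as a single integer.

Answer: -6

Derivation:
det is linear in entry M[2][2]: det = old_det + (v - -5) * C_22
Cofactor C_22 = 9
Want det = 0: 9 + (v - -5) * 9 = 0
  (v - -5) = -9 / 9 = -1
  v = -5 + (-1) = -6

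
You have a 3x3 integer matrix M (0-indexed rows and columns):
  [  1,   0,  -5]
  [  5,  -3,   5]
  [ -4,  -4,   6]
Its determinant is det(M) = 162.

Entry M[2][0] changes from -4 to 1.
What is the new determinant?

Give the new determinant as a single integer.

det is linear in row 2: changing M[2][0] by delta changes det by delta * cofactor(2,0).
Cofactor C_20 = (-1)^(2+0) * minor(2,0) = -15
Entry delta = 1 - -4 = 5
Det delta = 5 * -15 = -75
New det = 162 + -75 = 87

Answer: 87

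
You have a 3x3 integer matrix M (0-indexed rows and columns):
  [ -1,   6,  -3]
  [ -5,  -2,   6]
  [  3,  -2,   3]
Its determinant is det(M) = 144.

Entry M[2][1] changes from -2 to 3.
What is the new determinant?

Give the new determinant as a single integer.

det is linear in row 2: changing M[2][1] by delta changes det by delta * cofactor(2,1).
Cofactor C_21 = (-1)^(2+1) * minor(2,1) = 21
Entry delta = 3 - -2 = 5
Det delta = 5 * 21 = 105
New det = 144 + 105 = 249

Answer: 249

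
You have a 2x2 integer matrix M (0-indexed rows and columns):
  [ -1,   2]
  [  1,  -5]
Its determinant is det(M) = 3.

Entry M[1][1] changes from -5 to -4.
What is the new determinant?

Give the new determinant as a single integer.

det is linear in row 1: changing M[1][1] by delta changes det by delta * cofactor(1,1).
Cofactor C_11 = (-1)^(1+1) * minor(1,1) = -1
Entry delta = -4 - -5 = 1
Det delta = 1 * -1 = -1
New det = 3 + -1 = 2

Answer: 2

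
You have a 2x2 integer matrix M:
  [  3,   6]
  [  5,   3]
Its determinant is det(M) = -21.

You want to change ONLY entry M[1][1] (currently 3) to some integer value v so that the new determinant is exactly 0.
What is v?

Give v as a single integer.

det is linear in entry M[1][1]: det = old_det + (v - 3) * C_11
Cofactor C_11 = 3
Want det = 0: -21 + (v - 3) * 3 = 0
  (v - 3) = 21 / 3 = 7
  v = 3 + (7) = 10

Answer: 10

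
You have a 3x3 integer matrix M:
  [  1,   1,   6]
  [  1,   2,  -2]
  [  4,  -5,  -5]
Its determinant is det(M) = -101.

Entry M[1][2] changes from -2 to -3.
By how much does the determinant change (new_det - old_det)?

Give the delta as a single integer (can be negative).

Answer: -9

Derivation:
Cofactor C_12 = 9
Entry delta = -3 - -2 = -1
Det delta = entry_delta * cofactor = -1 * 9 = -9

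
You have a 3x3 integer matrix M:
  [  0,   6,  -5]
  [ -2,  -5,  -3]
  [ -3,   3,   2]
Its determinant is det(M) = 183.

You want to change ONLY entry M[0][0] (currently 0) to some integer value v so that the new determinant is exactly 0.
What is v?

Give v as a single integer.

Answer: 183

Derivation:
det is linear in entry M[0][0]: det = old_det + (v - 0) * C_00
Cofactor C_00 = -1
Want det = 0: 183 + (v - 0) * -1 = 0
  (v - 0) = -183 / -1 = 183
  v = 0 + (183) = 183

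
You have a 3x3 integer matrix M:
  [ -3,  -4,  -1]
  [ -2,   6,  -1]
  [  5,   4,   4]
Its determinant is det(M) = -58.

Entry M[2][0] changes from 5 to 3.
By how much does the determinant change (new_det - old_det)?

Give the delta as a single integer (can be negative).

Answer: -20

Derivation:
Cofactor C_20 = 10
Entry delta = 3 - 5 = -2
Det delta = entry_delta * cofactor = -2 * 10 = -20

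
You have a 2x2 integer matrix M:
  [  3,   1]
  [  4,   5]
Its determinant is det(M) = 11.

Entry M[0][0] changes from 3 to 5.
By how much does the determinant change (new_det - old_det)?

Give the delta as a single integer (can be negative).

Answer: 10

Derivation:
Cofactor C_00 = 5
Entry delta = 5 - 3 = 2
Det delta = entry_delta * cofactor = 2 * 5 = 10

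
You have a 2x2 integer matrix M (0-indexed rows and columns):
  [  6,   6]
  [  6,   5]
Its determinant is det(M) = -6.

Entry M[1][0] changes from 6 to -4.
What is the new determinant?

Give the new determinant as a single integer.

det is linear in row 1: changing M[1][0] by delta changes det by delta * cofactor(1,0).
Cofactor C_10 = (-1)^(1+0) * minor(1,0) = -6
Entry delta = -4 - 6 = -10
Det delta = -10 * -6 = 60
New det = -6 + 60 = 54

Answer: 54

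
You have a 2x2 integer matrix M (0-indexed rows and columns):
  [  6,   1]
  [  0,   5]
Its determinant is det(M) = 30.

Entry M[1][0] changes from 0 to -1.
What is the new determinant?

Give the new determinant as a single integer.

det is linear in row 1: changing M[1][0] by delta changes det by delta * cofactor(1,0).
Cofactor C_10 = (-1)^(1+0) * minor(1,0) = -1
Entry delta = -1 - 0 = -1
Det delta = -1 * -1 = 1
New det = 30 + 1 = 31

Answer: 31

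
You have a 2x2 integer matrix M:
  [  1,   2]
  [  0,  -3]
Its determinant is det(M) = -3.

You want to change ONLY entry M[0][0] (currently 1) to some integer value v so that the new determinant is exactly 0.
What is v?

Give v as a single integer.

det is linear in entry M[0][0]: det = old_det + (v - 1) * C_00
Cofactor C_00 = -3
Want det = 0: -3 + (v - 1) * -3 = 0
  (v - 1) = 3 / -3 = -1
  v = 1 + (-1) = 0

Answer: 0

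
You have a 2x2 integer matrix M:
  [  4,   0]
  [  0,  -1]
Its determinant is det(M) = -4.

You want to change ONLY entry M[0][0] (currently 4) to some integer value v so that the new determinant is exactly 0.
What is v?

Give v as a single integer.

det is linear in entry M[0][0]: det = old_det + (v - 4) * C_00
Cofactor C_00 = -1
Want det = 0: -4 + (v - 4) * -1 = 0
  (v - 4) = 4 / -1 = -4
  v = 4 + (-4) = 0

Answer: 0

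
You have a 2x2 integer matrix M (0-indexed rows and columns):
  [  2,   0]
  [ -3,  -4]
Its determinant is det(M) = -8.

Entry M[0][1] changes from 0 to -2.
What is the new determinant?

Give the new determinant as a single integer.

Answer: -14

Derivation:
det is linear in row 0: changing M[0][1] by delta changes det by delta * cofactor(0,1).
Cofactor C_01 = (-1)^(0+1) * minor(0,1) = 3
Entry delta = -2 - 0 = -2
Det delta = -2 * 3 = -6
New det = -8 + -6 = -14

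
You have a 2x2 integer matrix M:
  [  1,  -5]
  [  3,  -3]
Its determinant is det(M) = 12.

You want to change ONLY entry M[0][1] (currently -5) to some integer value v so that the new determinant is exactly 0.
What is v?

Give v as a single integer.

Answer: -1

Derivation:
det is linear in entry M[0][1]: det = old_det + (v - -5) * C_01
Cofactor C_01 = -3
Want det = 0: 12 + (v - -5) * -3 = 0
  (v - -5) = -12 / -3 = 4
  v = -5 + (4) = -1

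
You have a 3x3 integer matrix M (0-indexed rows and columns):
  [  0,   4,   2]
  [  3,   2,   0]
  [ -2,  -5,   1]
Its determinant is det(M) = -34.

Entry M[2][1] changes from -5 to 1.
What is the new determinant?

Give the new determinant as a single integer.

Answer: 2

Derivation:
det is linear in row 2: changing M[2][1] by delta changes det by delta * cofactor(2,1).
Cofactor C_21 = (-1)^(2+1) * minor(2,1) = 6
Entry delta = 1 - -5 = 6
Det delta = 6 * 6 = 36
New det = -34 + 36 = 2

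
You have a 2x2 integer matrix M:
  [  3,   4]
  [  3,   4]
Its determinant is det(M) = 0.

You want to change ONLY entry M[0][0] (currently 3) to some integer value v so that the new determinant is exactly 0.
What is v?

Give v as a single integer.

det is linear in entry M[0][0]: det = old_det + (v - 3) * C_00
Cofactor C_00 = 4
Want det = 0: 0 + (v - 3) * 4 = 0
  (v - 3) = 0 / 4 = 0
  v = 3 + (0) = 3

Answer: 3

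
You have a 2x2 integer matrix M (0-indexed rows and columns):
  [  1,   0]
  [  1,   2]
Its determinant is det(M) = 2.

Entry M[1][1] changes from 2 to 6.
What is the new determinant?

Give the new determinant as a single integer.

Answer: 6

Derivation:
det is linear in row 1: changing M[1][1] by delta changes det by delta * cofactor(1,1).
Cofactor C_11 = (-1)^(1+1) * minor(1,1) = 1
Entry delta = 6 - 2 = 4
Det delta = 4 * 1 = 4
New det = 2 + 4 = 6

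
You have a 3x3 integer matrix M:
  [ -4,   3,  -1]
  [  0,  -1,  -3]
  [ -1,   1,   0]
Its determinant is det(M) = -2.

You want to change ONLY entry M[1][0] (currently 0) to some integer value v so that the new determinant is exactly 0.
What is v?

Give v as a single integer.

Answer: -2

Derivation:
det is linear in entry M[1][0]: det = old_det + (v - 0) * C_10
Cofactor C_10 = -1
Want det = 0: -2 + (v - 0) * -1 = 0
  (v - 0) = 2 / -1 = -2
  v = 0 + (-2) = -2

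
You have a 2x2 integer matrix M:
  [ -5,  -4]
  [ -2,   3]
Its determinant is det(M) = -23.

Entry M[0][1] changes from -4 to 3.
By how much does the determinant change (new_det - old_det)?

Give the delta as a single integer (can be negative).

Answer: 14

Derivation:
Cofactor C_01 = 2
Entry delta = 3 - -4 = 7
Det delta = entry_delta * cofactor = 7 * 2 = 14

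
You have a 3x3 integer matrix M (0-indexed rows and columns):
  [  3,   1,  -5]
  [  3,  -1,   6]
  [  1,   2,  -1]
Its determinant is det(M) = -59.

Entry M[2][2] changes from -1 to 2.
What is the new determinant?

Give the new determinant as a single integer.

det is linear in row 2: changing M[2][2] by delta changes det by delta * cofactor(2,2).
Cofactor C_22 = (-1)^(2+2) * minor(2,2) = -6
Entry delta = 2 - -1 = 3
Det delta = 3 * -6 = -18
New det = -59 + -18 = -77

Answer: -77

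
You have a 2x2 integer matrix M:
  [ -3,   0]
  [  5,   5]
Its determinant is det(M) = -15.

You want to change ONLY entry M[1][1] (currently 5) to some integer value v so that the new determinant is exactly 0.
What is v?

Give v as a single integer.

det is linear in entry M[1][1]: det = old_det + (v - 5) * C_11
Cofactor C_11 = -3
Want det = 0: -15 + (v - 5) * -3 = 0
  (v - 5) = 15 / -3 = -5
  v = 5 + (-5) = 0

Answer: 0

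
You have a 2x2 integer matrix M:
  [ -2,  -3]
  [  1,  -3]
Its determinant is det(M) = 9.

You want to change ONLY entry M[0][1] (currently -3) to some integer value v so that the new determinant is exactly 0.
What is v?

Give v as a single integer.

det is linear in entry M[0][1]: det = old_det + (v - -3) * C_01
Cofactor C_01 = -1
Want det = 0: 9 + (v - -3) * -1 = 0
  (v - -3) = -9 / -1 = 9
  v = -3 + (9) = 6

Answer: 6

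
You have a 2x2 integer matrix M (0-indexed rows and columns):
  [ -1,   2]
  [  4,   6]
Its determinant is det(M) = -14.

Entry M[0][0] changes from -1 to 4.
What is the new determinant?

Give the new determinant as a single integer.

Answer: 16

Derivation:
det is linear in row 0: changing M[0][0] by delta changes det by delta * cofactor(0,0).
Cofactor C_00 = (-1)^(0+0) * minor(0,0) = 6
Entry delta = 4 - -1 = 5
Det delta = 5 * 6 = 30
New det = -14 + 30 = 16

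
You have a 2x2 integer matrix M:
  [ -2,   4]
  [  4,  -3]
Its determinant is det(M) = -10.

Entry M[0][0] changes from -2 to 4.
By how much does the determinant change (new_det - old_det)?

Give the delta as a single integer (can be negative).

Answer: -18

Derivation:
Cofactor C_00 = -3
Entry delta = 4 - -2 = 6
Det delta = entry_delta * cofactor = 6 * -3 = -18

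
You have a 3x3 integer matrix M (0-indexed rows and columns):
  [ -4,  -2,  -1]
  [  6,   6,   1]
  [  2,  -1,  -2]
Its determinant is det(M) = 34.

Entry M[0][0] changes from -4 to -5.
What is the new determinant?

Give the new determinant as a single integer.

det is linear in row 0: changing M[0][0] by delta changes det by delta * cofactor(0,0).
Cofactor C_00 = (-1)^(0+0) * minor(0,0) = -11
Entry delta = -5 - -4 = -1
Det delta = -1 * -11 = 11
New det = 34 + 11 = 45

Answer: 45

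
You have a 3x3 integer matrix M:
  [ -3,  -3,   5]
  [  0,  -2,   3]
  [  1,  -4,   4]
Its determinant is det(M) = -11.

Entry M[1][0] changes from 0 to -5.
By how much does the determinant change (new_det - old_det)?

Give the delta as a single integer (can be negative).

Answer: 40

Derivation:
Cofactor C_10 = -8
Entry delta = -5 - 0 = -5
Det delta = entry_delta * cofactor = -5 * -8 = 40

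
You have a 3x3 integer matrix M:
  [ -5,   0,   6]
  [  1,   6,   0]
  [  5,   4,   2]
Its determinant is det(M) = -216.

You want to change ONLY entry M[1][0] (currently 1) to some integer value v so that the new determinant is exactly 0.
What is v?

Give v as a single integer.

det is linear in entry M[1][0]: det = old_det + (v - 1) * C_10
Cofactor C_10 = 24
Want det = 0: -216 + (v - 1) * 24 = 0
  (v - 1) = 216 / 24 = 9
  v = 1 + (9) = 10

Answer: 10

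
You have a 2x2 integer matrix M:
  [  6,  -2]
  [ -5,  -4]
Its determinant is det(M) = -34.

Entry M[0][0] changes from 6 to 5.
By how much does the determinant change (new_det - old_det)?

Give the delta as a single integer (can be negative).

Cofactor C_00 = -4
Entry delta = 5 - 6 = -1
Det delta = entry_delta * cofactor = -1 * -4 = 4

Answer: 4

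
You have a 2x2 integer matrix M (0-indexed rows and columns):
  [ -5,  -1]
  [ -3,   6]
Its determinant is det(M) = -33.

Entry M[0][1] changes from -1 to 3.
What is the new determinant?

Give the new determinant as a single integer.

det is linear in row 0: changing M[0][1] by delta changes det by delta * cofactor(0,1).
Cofactor C_01 = (-1)^(0+1) * minor(0,1) = 3
Entry delta = 3 - -1 = 4
Det delta = 4 * 3 = 12
New det = -33 + 12 = -21

Answer: -21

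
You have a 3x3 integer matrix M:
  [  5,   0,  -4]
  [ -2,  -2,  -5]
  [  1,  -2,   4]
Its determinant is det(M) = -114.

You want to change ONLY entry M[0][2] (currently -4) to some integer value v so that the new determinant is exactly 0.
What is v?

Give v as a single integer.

Answer: 15

Derivation:
det is linear in entry M[0][2]: det = old_det + (v - -4) * C_02
Cofactor C_02 = 6
Want det = 0: -114 + (v - -4) * 6 = 0
  (v - -4) = 114 / 6 = 19
  v = -4 + (19) = 15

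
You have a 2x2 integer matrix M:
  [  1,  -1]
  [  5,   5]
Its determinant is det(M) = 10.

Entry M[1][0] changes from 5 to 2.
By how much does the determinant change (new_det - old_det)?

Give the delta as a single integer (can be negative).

Cofactor C_10 = 1
Entry delta = 2 - 5 = -3
Det delta = entry_delta * cofactor = -3 * 1 = -3

Answer: -3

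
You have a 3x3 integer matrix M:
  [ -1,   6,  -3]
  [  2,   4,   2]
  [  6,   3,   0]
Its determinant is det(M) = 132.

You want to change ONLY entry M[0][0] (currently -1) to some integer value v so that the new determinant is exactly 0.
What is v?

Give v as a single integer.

det is linear in entry M[0][0]: det = old_det + (v - -1) * C_00
Cofactor C_00 = -6
Want det = 0: 132 + (v - -1) * -6 = 0
  (v - -1) = -132 / -6 = 22
  v = -1 + (22) = 21

Answer: 21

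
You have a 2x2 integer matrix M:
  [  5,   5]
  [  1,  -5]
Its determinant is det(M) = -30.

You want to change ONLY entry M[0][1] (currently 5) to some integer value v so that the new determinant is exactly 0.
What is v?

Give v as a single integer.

Answer: -25

Derivation:
det is linear in entry M[0][1]: det = old_det + (v - 5) * C_01
Cofactor C_01 = -1
Want det = 0: -30 + (v - 5) * -1 = 0
  (v - 5) = 30 / -1 = -30
  v = 5 + (-30) = -25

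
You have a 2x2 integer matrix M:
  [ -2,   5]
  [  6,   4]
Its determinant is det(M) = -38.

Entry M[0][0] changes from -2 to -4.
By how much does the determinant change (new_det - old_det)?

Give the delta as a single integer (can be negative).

Cofactor C_00 = 4
Entry delta = -4 - -2 = -2
Det delta = entry_delta * cofactor = -2 * 4 = -8

Answer: -8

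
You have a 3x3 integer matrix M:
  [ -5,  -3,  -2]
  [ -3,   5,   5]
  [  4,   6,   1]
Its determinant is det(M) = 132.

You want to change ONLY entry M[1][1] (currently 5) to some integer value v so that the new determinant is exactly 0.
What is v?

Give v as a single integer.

Answer: -39

Derivation:
det is linear in entry M[1][1]: det = old_det + (v - 5) * C_11
Cofactor C_11 = 3
Want det = 0: 132 + (v - 5) * 3 = 0
  (v - 5) = -132 / 3 = -44
  v = 5 + (-44) = -39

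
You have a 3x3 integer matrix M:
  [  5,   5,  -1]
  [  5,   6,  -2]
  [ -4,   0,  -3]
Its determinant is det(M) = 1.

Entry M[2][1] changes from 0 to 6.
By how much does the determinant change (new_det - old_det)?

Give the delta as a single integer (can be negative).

Cofactor C_21 = 5
Entry delta = 6 - 0 = 6
Det delta = entry_delta * cofactor = 6 * 5 = 30

Answer: 30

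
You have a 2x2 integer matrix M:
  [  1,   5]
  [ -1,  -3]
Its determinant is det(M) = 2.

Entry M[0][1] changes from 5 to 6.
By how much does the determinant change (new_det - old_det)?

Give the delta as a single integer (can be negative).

Cofactor C_01 = 1
Entry delta = 6 - 5 = 1
Det delta = entry_delta * cofactor = 1 * 1 = 1

Answer: 1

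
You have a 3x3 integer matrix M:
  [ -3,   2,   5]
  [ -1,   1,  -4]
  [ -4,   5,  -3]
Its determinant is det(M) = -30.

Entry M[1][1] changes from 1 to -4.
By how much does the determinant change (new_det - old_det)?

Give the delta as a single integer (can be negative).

Answer: -145

Derivation:
Cofactor C_11 = 29
Entry delta = -4 - 1 = -5
Det delta = entry_delta * cofactor = -5 * 29 = -145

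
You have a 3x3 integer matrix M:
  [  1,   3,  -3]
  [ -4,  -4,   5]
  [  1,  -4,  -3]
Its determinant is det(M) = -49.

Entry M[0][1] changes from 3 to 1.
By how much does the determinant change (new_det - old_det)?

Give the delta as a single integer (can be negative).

Cofactor C_01 = -7
Entry delta = 1 - 3 = -2
Det delta = entry_delta * cofactor = -2 * -7 = 14

Answer: 14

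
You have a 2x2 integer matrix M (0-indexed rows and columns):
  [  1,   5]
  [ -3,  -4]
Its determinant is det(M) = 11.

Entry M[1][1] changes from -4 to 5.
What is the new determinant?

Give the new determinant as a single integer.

Answer: 20

Derivation:
det is linear in row 1: changing M[1][1] by delta changes det by delta * cofactor(1,1).
Cofactor C_11 = (-1)^(1+1) * minor(1,1) = 1
Entry delta = 5 - -4 = 9
Det delta = 9 * 1 = 9
New det = 11 + 9 = 20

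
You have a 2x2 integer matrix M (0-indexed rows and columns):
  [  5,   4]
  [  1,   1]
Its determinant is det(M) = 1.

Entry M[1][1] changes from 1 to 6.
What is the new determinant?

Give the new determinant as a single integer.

det is linear in row 1: changing M[1][1] by delta changes det by delta * cofactor(1,1).
Cofactor C_11 = (-1)^(1+1) * minor(1,1) = 5
Entry delta = 6 - 1 = 5
Det delta = 5 * 5 = 25
New det = 1 + 25 = 26

Answer: 26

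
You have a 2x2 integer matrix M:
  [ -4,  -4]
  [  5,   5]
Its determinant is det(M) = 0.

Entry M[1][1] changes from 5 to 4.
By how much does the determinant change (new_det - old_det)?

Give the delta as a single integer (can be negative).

Answer: 4

Derivation:
Cofactor C_11 = -4
Entry delta = 4 - 5 = -1
Det delta = entry_delta * cofactor = -1 * -4 = 4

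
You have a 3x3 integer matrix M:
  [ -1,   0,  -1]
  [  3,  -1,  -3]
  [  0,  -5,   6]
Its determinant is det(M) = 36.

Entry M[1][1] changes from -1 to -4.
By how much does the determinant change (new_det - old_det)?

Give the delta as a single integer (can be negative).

Answer: 18

Derivation:
Cofactor C_11 = -6
Entry delta = -4 - -1 = -3
Det delta = entry_delta * cofactor = -3 * -6 = 18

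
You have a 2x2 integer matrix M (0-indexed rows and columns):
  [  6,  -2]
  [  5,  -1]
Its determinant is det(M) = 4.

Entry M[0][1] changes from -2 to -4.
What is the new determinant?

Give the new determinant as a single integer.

det is linear in row 0: changing M[0][1] by delta changes det by delta * cofactor(0,1).
Cofactor C_01 = (-1)^(0+1) * minor(0,1) = -5
Entry delta = -4 - -2 = -2
Det delta = -2 * -5 = 10
New det = 4 + 10 = 14

Answer: 14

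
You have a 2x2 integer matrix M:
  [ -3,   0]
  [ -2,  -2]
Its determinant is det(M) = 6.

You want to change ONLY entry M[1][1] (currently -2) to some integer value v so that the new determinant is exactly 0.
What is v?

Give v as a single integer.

Answer: 0

Derivation:
det is linear in entry M[1][1]: det = old_det + (v - -2) * C_11
Cofactor C_11 = -3
Want det = 0: 6 + (v - -2) * -3 = 0
  (v - -2) = -6 / -3 = 2
  v = -2 + (2) = 0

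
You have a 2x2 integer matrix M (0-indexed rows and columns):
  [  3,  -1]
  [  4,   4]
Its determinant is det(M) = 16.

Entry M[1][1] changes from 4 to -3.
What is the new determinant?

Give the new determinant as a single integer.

det is linear in row 1: changing M[1][1] by delta changes det by delta * cofactor(1,1).
Cofactor C_11 = (-1)^(1+1) * minor(1,1) = 3
Entry delta = -3 - 4 = -7
Det delta = -7 * 3 = -21
New det = 16 + -21 = -5

Answer: -5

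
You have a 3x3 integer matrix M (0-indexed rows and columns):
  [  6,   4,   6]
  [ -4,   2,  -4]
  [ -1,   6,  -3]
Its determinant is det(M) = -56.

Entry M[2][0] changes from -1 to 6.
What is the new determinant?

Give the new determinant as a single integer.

det is linear in row 2: changing M[2][0] by delta changes det by delta * cofactor(2,0).
Cofactor C_20 = (-1)^(2+0) * minor(2,0) = -28
Entry delta = 6 - -1 = 7
Det delta = 7 * -28 = -196
New det = -56 + -196 = -252

Answer: -252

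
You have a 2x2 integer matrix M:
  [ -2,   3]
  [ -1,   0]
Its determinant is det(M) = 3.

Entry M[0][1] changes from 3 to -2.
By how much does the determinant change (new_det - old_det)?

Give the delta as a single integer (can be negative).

Answer: -5

Derivation:
Cofactor C_01 = 1
Entry delta = -2 - 3 = -5
Det delta = entry_delta * cofactor = -5 * 1 = -5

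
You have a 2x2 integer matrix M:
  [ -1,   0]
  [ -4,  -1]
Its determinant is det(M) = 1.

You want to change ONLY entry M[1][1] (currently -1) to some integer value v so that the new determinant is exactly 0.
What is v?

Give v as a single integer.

det is linear in entry M[1][1]: det = old_det + (v - -1) * C_11
Cofactor C_11 = -1
Want det = 0: 1 + (v - -1) * -1 = 0
  (v - -1) = -1 / -1 = 1
  v = -1 + (1) = 0

Answer: 0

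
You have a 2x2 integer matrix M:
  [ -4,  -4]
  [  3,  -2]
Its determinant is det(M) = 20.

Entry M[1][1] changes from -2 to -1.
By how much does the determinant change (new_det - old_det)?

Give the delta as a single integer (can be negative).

Answer: -4

Derivation:
Cofactor C_11 = -4
Entry delta = -1 - -2 = 1
Det delta = entry_delta * cofactor = 1 * -4 = -4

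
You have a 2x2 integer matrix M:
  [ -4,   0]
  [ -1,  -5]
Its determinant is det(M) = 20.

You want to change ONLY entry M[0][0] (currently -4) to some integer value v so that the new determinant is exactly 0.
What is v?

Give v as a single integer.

det is linear in entry M[0][0]: det = old_det + (v - -4) * C_00
Cofactor C_00 = -5
Want det = 0: 20 + (v - -4) * -5 = 0
  (v - -4) = -20 / -5 = 4
  v = -4 + (4) = 0

Answer: 0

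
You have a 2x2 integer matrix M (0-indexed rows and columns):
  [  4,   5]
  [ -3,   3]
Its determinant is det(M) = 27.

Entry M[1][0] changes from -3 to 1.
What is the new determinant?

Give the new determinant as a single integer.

Answer: 7

Derivation:
det is linear in row 1: changing M[1][0] by delta changes det by delta * cofactor(1,0).
Cofactor C_10 = (-1)^(1+0) * minor(1,0) = -5
Entry delta = 1 - -3 = 4
Det delta = 4 * -5 = -20
New det = 27 + -20 = 7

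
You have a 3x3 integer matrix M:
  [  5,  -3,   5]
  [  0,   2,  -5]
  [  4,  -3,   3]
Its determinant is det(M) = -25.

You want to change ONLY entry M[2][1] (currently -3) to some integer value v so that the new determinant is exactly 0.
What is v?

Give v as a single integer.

det is linear in entry M[2][1]: det = old_det + (v - -3) * C_21
Cofactor C_21 = 25
Want det = 0: -25 + (v - -3) * 25 = 0
  (v - -3) = 25 / 25 = 1
  v = -3 + (1) = -2

Answer: -2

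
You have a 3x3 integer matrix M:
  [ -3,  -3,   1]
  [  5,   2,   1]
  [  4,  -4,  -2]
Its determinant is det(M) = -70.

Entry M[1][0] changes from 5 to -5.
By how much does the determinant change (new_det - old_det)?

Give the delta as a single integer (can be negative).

Answer: 100

Derivation:
Cofactor C_10 = -10
Entry delta = -5 - 5 = -10
Det delta = entry_delta * cofactor = -10 * -10 = 100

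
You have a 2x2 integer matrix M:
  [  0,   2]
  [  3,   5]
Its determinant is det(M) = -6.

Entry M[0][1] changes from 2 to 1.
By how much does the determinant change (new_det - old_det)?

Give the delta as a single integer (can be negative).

Answer: 3

Derivation:
Cofactor C_01 = -3
Entry delta = 1 - 2 = -1
Det delta = entry_delta * cofactor = -1 * -3 = 3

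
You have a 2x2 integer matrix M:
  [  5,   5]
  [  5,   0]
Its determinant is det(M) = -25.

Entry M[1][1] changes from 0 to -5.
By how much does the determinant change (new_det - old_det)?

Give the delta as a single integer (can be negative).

Answer: -25

Derivation:
Cofactor C_11 = 5
Entry delta = -5 - 0 = -5
Det delta = entry_delta * cofactor = -5 * 5 = -25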